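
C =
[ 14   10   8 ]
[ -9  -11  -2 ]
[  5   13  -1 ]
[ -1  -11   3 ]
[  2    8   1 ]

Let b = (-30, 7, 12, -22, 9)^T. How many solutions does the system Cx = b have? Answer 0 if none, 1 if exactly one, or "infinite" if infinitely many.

1

Row reduce the augmented matrix [C | b].
R2 ← R2 + (9/14)·R1: [0, -32/7, 22/7, -86/7]
R3 ← R3 − (5/14)·R1: [0, 66/7, -27/7, 159/7]
R4 ← R4 + (1/14)·R1: [0, -72/7, 25/7, -169/7]
R5 ← R5 − (1/7)·R1: [0, 46/7, -1/7, 93/7]
R3 ← R3 + (33/16)·R2: [0, 0, 21/8, -21/8]
R4 ← R4 − (9/4)·R2: [0, 0, -7/2, 7/2]
R5 ← R5 + (23/16)·R2: [0, 0, 35/8, -35/8]
R4 ← R4 + (4/3)·R3: [0, 0, 0, 0]
R5 ← R5 − (5/3)·R3: [0, 0, 0, 0]
The echelon form has 3 nonzero rows, and every pivot lies in the first 3 columns, so rank(C) = rank([C|b]) = 3.
The system is consistent.
rank = 3 = number of unknowns, so the solution is unique.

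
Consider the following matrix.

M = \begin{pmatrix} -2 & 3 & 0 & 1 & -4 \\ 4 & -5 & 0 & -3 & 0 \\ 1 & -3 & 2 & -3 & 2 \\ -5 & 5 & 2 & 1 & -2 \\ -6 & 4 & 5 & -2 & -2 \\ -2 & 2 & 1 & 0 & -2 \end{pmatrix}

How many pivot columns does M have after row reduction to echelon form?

Row reduce to echelon form.
R2 ← R2 + (2)·R1: [0, 1, 0, -1, -8]
R3 ← R3 + (1/2)·R1: [0, -3/2, 2, -5/2, 0]
R4 ← R4 − (5/2)·R1: [0, -5/2, 2, -3/2, 8]
R5 ← R5 − (3)·R1: [0, -5, 5, -5, 10]
R6 ← R6 − R1: [0, -1, 1, -1, 2]
R3 ← R3 + (3/2)·R2: [0, 0, 2, -4, -12]
R4 ← R4 + (5/2)·R2: [0, 0, 2, -4, -12]
R5 ← R5 + (5)·R2: [0, 0, 5, -10, -30]
R6 ← R6 + R2: [0, 0, 1, -2, -6]
R4 ← R4 − R3: [0, 0, 0, 0, 0]
R5 ← R5 − (5/2)·R3: [0, 0, 0, 0, 0]
R6 ← R6 − (1/2)·R3: [0, 0, 0, 0, 0]
Echelon form has 3 nonzero rows, so rank(M) = 3.
Each nonzero row contributes one pivot column: 3 pivot columns.

3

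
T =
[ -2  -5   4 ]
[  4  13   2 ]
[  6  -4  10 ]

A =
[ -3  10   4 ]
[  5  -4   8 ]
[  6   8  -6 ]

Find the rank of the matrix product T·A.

3

First compute TA:
[[  5,  32, -72],
 [ 65,   4, 108],
 [ 22, 156, -68]]
Now row reduce the product.
R2 ← R2 − (13)·R1: [0, -412, 1044]
R3 ← R3 − (22/5)·R1: [0, 76/5, 1244/5]
R3 ← R3 + (19/515)·R2: [0, 0, 147968/515]
3 nonzero rows, so rank(TA) = 3.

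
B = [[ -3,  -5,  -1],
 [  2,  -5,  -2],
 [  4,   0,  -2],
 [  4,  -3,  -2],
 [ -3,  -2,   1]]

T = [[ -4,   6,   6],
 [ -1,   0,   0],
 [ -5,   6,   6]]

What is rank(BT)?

2

First compute BT:
[[ 22, -24, -24],
 [  7,   0,   0],
 [ -6,  12,  12],
 [ -3,  12,  12],
 [  9, -12, -12]]
Now row reduce the product.
R2 ← R2 − (7/22)·R1: [0, 84/11, 84/11]
R3 ← R3 + (3/11)·R1: [0, 60/11, 60/11]
R4 ← R4 + (3/22)·R1: [0, 96/11, 96/11]
R5 ← R5 − (9/22)·R1: [0, -24/11, -24/11]
R3 ← R3 − (5/7)·R2: [0, 0, 0]
R4 ← R4 − (8/7)·R2: [0, 0, 0]
R5 ← R5 + (2/7)·R2: [0, 0, 0]
2 nonzero rows, so rank(BT) = 2.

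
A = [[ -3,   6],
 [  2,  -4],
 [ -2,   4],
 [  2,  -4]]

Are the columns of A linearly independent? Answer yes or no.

no

Row reduce A to echelon form.
R2 ← R2 + (2/3)·R1: [0, 0]
R3 ← R3 − (2/3)·R1: [0, 0]
R4 ← R4 + (2/3)·R1: [0, 0]
1 pivot among 2 columns.
Only 1 < 2 pivot columns, so the columns are linearly dependent.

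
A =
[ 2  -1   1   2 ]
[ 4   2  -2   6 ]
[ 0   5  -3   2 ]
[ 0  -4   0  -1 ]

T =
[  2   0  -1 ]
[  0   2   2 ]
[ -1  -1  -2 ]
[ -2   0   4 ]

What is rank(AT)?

First compute AT:
[[ -1,  -3,   2],
 [ -2,   6,  28],
 [ -1,  13,  24],
 [  2,  -8, -12]]
Now row reduce the product.
R2 ← R2 − (2)·R1: [0, 12, 24]
R3 ← R3 − R1: [0, 16, 22]
R4 ← R4 + (2)·R1: [0, -14, -8]
R3 ← R3 − (4/3)·R2: [0, 0, -10]
R4 ← R4 + (7/6)·R2: [0, 0, 20]
R4 ← R4 + (2)·R3: [0, 0, 0]
3 nonzero rows, so rank(AT) = 3.

3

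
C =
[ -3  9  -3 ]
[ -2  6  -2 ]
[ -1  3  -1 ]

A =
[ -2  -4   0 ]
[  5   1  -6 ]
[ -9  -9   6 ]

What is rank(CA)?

1

First compute CA:
[[ 78,  48, -72],
 [ 52,  32, -48],
 [ 26,  16, -24]]
Now row reduce the product.
R2 ← R2 − (2/3)·R1: [0, 0, 0]
R3 ← R3 − (1/3)·R1: [0, 0, 0]
1 nonzero row, so rank(CA) = 1.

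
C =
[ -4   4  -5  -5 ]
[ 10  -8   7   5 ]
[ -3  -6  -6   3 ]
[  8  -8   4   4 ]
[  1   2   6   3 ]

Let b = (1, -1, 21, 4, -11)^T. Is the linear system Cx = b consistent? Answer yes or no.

Row reduce the augmented matrix [C | b].
R2 ← R2 + (5/2)·R1: [0, 2, -11/2, -15/2, 3/2]
R3 ← R3 − (3/4)·R1: [0, -9, -9/4, 27/4, 81/4]
R4 ← R4 + (2)·R1: [0, 0, -6, -6, 6]
R5 ← R5 + (1/4)·R1: [0, 3, 19/4, 7/4, -43/4]
R3 ← R3 + (9/2)·R2: [0, 0, -27, -27, 27]
R5 ← R5 − (3/2)·R2: [0, 0, 13, 13, -13]
R4 ← R4 − (2/9)·R3: [0, 0, 0, 0, 0]
R5 ← R5 + (13/27)·R3: [0, 0, 0, 0, 0]
The echelon form has 3 nonzero rows, and every pivot lies in the first 4 columns, so rank(C) = rank([C|b]) = 3.
The system is consistent.

yes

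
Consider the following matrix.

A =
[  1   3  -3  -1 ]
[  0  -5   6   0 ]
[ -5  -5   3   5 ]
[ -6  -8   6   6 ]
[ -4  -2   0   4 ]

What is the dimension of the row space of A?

2

Row reduce to echelon form.
R3 ← R3 + (5)·R1: [0, 10, -12, 0]
R4 ← R4 + (6)·R1: [0, 10, -12, 0]
R5 ← R5 + (4)·R1: [0, 10, -12, 0]
R3 ← R3 + (2)·R2: [0, 0, 0, 0]
R4 ← R4 + (2)·R2: [0, 0, 0, 0]
R5 ← R5 + (2)·R2: [0, 0, 0, 0]
Echelon form has 2 nonzero rows, so rank(A) = 2.
The row space has dimension equal to the rank: 2.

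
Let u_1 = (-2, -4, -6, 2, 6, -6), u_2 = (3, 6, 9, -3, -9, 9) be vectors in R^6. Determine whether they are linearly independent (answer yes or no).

Form the matrix with these vectors as rows and row reduce.
R2 ← R2 + (3/2)·R1: [0, 0, 0, 0, 0, 0]
1 nonzero row, so the 2 vectors span a space of dimension 1.
Since 1 < 2, the vectors are linearly dependent.

no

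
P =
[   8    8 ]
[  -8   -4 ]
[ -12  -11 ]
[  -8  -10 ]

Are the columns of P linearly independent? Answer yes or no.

yes

Row reduce P to echelon form.
R2 ← R2 + R1: [0, 4]
R3 ← R3 + (3/2)·R1: [0, 1]
R4 ← R4 + R1: [0, -2]
R3 ← R3 − (1/4)·R2: [0, 0]
R4 ← R4 + (1/2)·R2: [0, 0]
2 pivots among 2 columns.
Every column is a pivot column, so the columns are linearly independent.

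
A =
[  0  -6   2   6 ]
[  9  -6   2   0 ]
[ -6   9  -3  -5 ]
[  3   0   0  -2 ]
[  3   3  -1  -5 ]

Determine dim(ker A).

2

Row reduce to echelon form.
Swap R1 ↔ R2
R3 ← R3 + (2/3)·R1: [0, 5, -5/3, -5]
R4 ← R4 − (1/3)·R1: [0, 2, -2/3, -2]
R5 ← R5 − (1/3)·R1: [0, 5, -5/3, -5]
R3 ← R3 + (5/6)·R2: [0, 0, 0, 0]
R4 ← R4 + (1/3)·R2: [0, 0, 0, 0]
R5 ← R5 + (5/6)·R2: [0, 0, 0, 0]
2 nonzero rows, so rank(A) = 2.
A has 4 columns; by rank–nullity, nullity = 4 − 2 = 2.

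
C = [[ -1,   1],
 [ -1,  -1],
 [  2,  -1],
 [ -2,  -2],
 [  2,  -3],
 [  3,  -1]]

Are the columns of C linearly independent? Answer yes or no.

Row reduce C to echelon form.
R2 ← R2 − R1: [0, -2]
R3 ← R3 + (2)·R1: [0, 1]
R4 ← R4 − (2)·R1: [0, -4]
R5 ← R5 + (2)·R1: [0, -1]
R6 ← R6 + (3)·R1: [0, 2]
R3 ← R3 + (1/2)·R2: [0, 0]
R4 ← R4 − (2)·R2: [0, 0]
R5 ← R5 − (1/2)·R2: [0, 0]
R6 ← R6 + R2: [0, 0]
2 pivots among 2 columns.
Every column is a pivot column, so the columns are linearly independent.

yes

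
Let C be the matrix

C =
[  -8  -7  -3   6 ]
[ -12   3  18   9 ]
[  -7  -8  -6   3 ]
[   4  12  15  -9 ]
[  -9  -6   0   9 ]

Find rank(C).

3

Row reduce to echelon form.
R2 ← R2 − (3/2)·R1: [0, 27/2, 45/2, 0]
R3 ← R3 − (7/8)·R1: [0, -15/8, -27/8, -9/4]
R4 ← R4 + (1/2)·R1: [0, 17/2, 27/2, -6]
R5 ← R5 − (9/8)·R1: [0, 15/8, 27/8, 9/4]
R3 ← R3 + (5/36)·R2: [0, 0, -1/4, -9/4]
R4 ← R4 − (17/27)·R2: [0, 0, -2/3, -6]
R5 ← R5 − (5/36)·R2: [0, 0, 1/4, 9/4]
R4 ← R4 − (8/3)·R3: [0, 0, 0, 0]
R5 ← R5 + R3: [0, 0, 0, 0]
Echelon form has 3 nonzero rows, so rank(C) = 3.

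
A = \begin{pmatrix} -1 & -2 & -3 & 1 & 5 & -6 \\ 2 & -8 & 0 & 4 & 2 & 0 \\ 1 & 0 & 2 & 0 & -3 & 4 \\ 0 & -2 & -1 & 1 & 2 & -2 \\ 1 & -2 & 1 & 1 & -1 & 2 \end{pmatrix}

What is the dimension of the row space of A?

Row reduce to echelon form.
R2 ← R2 + (2)·R1: [0, -12, -6, 6, 12, -12]
R3 ← R3 + R1: [0, -2, -1, 1, 2, -2]
R5 ← R5 + R1: [0, -4, -2, 2, 4, -4]
R3 ← R3 − (1/6)·R2: [0, 0, 0, 0, 0, 0]
R4 ← R4 − (1/6)·R2: [0, 0, 0, 0, 0, 0]
R5 ← R5 − (1/3)·R2: [0, 0, 0, 0, 0, 0]
Echelon form has 2 nonzero rows, so rank(A) = 2.
The row space has dimension equal to the rank: 2.

2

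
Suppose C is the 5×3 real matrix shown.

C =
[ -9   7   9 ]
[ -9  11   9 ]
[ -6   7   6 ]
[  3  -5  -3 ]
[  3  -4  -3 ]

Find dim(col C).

2

Row reduce to echelon form.
R2 ← R2 − R1: [0, 4, 0]
R3 ← R3 − (2/3)·R1: [0, 7/3, 0]
R4 ← R4 + (1/3)·R1: [0, -8/3, 0]
R5 ← R5 + (1/3)·R1: [0, -5/3, 0]
R3 ← R3 − (7/12)·R2: [0, 0, 0]
R4 ← R4 + (2/3)·R2: [0, 0, 0]
R5 ← R5 + (5/12)·R2: [0, 0, 0]
Echelon form has 2 nonzero rows, so rank(C) = 2.
The column space has dimension equal to the rank: 2.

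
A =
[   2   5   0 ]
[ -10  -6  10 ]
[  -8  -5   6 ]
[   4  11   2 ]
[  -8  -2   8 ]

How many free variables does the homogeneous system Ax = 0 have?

Row reduce to echelon form.
R2 ← R2 + (5)·R1: [0, 19, 10]
R3 ← R3 + (4)·R1: [0, 15, 6]
R4 ← R4 − (2)·R1: [0, 1, 2]
R5 ← R5 + (4)·R1: [0, 18, 8]
R3 ← R3 − (15/19)·R2: [0, 0, -36/19]
R4 ← R4 − (1/19)·R2: [0, 0, 28/19]
R5 ← R5 − (18/19)·R2: [0, 0, -28/19]
R4 ← R4 + (7/9)·R3: [0, 0, 0]
R5 ← R5 − (7/9)·R3: [0, 0, 0]
3 nonzero rows, so rank(A) = 3.
A has 3 columns; by rank–nullity, nullity = 3 − 3 = 0.

0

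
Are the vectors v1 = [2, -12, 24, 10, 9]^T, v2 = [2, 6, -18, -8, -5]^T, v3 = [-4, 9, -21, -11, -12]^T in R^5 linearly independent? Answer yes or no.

yes

Form the matrix with these vectors as rows and row reduce.
R2 ← R2 − R1: [0, 18, -42, -18, -14]
R3 ← R3 + (2)·R1: [0, -15, 27, 9, 6]
R3 ← R3 + (5/6)·R2: [0, 0, -8, -6, -17/3]
3 nonzero rows, so the 3 vectors span a space of dimension 3.
Since 3 = 3, the vectors are linearly independent.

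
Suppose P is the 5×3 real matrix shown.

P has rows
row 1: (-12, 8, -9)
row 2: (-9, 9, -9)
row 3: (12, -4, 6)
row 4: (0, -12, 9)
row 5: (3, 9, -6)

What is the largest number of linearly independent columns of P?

Row reduce to echelon form.
R2 ← R2 − (3/4)·R1: [0, 3, -9/4]
R3 ← R3 + R1: [0, 4, -3]
R5 ← R5 + (1/4)·R1: [0, 11, -33/4]
R3 ← R3 − (4/3)·R2: [0, 0, 0]
R4 ← R4 + (4)·R2: [0, 0, 0]
R5 ← R5 − (11/3)·R2: [0, 0, 0]
Echelon form has 2 nonzero rows, so rank(P) = 2.
The rank gives the maximum number of linearly independent columns: 2.

2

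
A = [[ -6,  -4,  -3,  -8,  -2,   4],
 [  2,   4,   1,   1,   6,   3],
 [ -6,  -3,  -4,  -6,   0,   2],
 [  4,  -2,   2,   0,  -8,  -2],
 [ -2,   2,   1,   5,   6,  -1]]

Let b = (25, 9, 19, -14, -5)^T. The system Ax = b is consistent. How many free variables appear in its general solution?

Row reduce the augmented matrix [A | b].
R2 ← R2 + (1/3)·R1: [0, 8/3, 0, -5/3, 16/3, 13/3, 52/3]
R3 ← R3 − R1: [0, 1, -1, 2, 2, -2, -6]
R4 ← R4 + (2/3)·R1: [0, -14/3, 0, -16/3, -28/3, 2/3, 8/3]
R5 ← R5 − (1/3)·R1: [0, 10/3, 2, 23/3, 20/3, -7/3, -40/3]
R3 ← R3 − (3/8)·R2: [0, 0, -1, 21/8, 0, -29/8, -25/2]
R4 ← R4 + (7/4)·R2: [0, 0, 0, -33/4, 0, 33/4, 33]
R5 ← R5 − (5/4)·R2: [0, 0, 2, 39/4, 0, -31/4, -35]
R5 ← R5 + (2)·R3: [0, 0, 0, 15, 0, -15, -60]
R5 ← R5 + (20/11)·R4: [0, 0, 0, 0, 0, 0, 0]
The echelon form has 4 nonzero rows, and every pivot lies in the first 6 columns, so rank(A) = rank([A|b]) = 4.
The system is consistent.
Free variables = (unknowns) − (rank) = 6 − 4 = 2.

2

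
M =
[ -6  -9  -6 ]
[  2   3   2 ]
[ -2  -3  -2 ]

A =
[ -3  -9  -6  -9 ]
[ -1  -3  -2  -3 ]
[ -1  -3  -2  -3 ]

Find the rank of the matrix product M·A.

1

First compute MA:
[[ 33,  99,  66,  99],
 [-11, -33, -22, -33],
 [ 11,  33,  22,  33]]
Now row reduce the product.
R2 ← R2 + (1/3)·R1: [0, 0, 0, 0]
R3 ← R3 − (1/3)·R1: [0, 0, 0, 0]
1 nonzero row, so rank(MA) = 1.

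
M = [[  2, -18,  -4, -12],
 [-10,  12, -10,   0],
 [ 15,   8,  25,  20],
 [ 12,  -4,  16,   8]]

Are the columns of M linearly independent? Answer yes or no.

Row reduce M to echelon form.
R2 ← R2 + (5)·R1: [0, -78, -30, -60]
R3 ← R3 − (15/2)·R1: [0, 143, 55, 110]
R4 ← R4 − (6)·R1: [0, 104, 40, 80]
R3 ← R3 + (11/6)·R2: [0, 0, 0, 0]
R4 ← R4 + (4/3)·R2: [0, 0, 0, 0]
2 pivots among 4 columns.
Only 2 < 4 pivot columns, so the columns are linearly dependent.

no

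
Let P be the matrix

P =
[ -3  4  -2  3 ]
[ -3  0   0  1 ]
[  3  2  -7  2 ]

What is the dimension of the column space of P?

Row reduce to echelon form.
R2 ← R2 − R1: [0, -4, 2, -2]
R3 ← R3 + R1: [0, 6, -9, 5]
R3 ← R3 + (3/2)·R2: [0, 0, -6, 2]
Echelon form has 3 nonzero rows, so rank(P) = 3.
The column space has dimension equal to the rank: 3.

3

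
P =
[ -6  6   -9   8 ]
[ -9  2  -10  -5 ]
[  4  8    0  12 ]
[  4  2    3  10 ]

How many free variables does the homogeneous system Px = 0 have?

Row reduce to echelon form.
R2 ← R2 − (3/2)·R1: [0, -7, 7/2, -17]
R3 ← R3 + (2/3)·R1: [0, 12, -6, 52/3]
R4 ← R4 + (2/3)·R1: [0, 6, -3, 46/3]
R3 ← R3 + (12/7)·R2: [0, 0, 0, -248/21]
R4 ← R4 + (6/7)·R2: [0, 0, 0, 16/21]
R4 ← R4 + (2/31)·R3: [0, 0, 0, 0]
3 nonzero rows, so rank(P) = 3.
P has 4 columns; by rank–nullity, nullity = 4 − 3 = 1.

1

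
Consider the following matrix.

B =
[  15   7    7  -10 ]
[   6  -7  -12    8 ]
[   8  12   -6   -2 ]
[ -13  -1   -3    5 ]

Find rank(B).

Row reduce to echelon form.
R2 ← R2 − (2/5)·R1: [0, -49/5, -74/5, 12]
R3 ← R3 − (8/15)·R1: [0, 124/15, -146/15, 10/3]
R4 ← R4 + (13/15)·R1: [0, 76/15, 46/15, -11/3]
R3 ← R3 + (124/147)·R2: [0, 0, -3266/147, 1978/147]
R4 ← R4 + (76/147)·R2: [0, 0, -674/147, 373/147]
R4 ← R4 − (337/1633)·R3: [0, 0, 0, -17/71]
Echelon form has 4 nonzero rows, so rank(B) = 4.

4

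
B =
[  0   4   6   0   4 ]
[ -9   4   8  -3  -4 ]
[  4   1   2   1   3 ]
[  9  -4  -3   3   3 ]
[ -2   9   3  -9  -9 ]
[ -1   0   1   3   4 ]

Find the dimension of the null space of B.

Row reduce to echelon form.
Swap R1 ↔ R2
R3 ← R3 + (4/9)·R1: [0, 25/9, 50/9, -1/3, 11/9]
R4 ← R4 + R1: [0, 0, 5, 0, -1]
R5 ← R5 − (2/9)·R1: [0, 73/9, 11/9, -25/3, -73/9]
R6 ← R6 − (1/9)·R1: [0, -4/9, 1/9, 10/3, 40/9]
R3 ← R3 − (25/36)·R2: [0, 0, 25/18, -1/3, -14/9]
R5 ← R5 − (73/36)·R2: [0, 0, -197/18, -25/3, -146/9]
R6 ← R6 + (1/9)·R2: [0, 0, 7/9, 10/3, 44/9]
R4 ← R4 − (18/5)·R3: [0, 0, 0, 6/5, 23/5]
R5 ← R5 + (197/25)·R3: [0, 0, 0, -274/25, -712/25]
R6 ← R6 − (14/25)·R3: [0, 0, 0, 88/25, 144/25]
R5 ← R5 + (137/15)·R4: [0, 0, 0, 0, 203/15]
R6 ← R6 − (44/15)·R4: [0, 0, 0, 0, -116/15]
R6 ← R6 + (4/7)·R5: [0, 0, 0, 0, 0]
5 nonzero rows, so rank(B) = 5.
B has 5 columns; by rank–nullity, nullity = 5 − 5 = 0.

0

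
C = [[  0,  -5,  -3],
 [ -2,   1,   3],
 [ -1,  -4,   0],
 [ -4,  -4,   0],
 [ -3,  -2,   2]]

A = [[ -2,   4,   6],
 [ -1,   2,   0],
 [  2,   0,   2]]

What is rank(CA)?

3

First compute CA:
[[ -1, -10,  -6],
 [  9,  -6,  -6],
 [  6, -12,  -6],
 [ 12, -24, -24],
 [ 12, -16, -14]]
Now row reduce the product.
R2 ← R2 + (9)·R1: [0, -96, -60]
R3 ← R3 + (6)·R1: [0, -72, -42]
R4 ← R4 + (12)·R1: [0, -144, -96]
R5 ← R5 + (12)·R1: [0, -136, -86]
R3 ← R3 − (3/4)·R2: [0, 0, 3]
R4 ← R4 − (3/2)·R2: [0, 0, -6]
R5 ← R5 − (17/12)·R2: [0, 0, -1]
R4 ← R4 + (2)·R3: [0, 0, 0]
R5 ← R5 + (1/3)·R3: [0, 0, 0]
3 nonzero rows, so rank(CA) = 3.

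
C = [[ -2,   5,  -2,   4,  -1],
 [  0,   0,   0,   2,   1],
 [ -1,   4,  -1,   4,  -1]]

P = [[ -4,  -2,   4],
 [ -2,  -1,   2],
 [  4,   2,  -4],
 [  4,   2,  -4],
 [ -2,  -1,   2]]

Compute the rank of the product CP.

First compute CP:
[[  8,   4,  -8],
 [  6,   3,  -6],
 [ 10,   5, -10]]
Now row reduce the product.
R2 ← R2 − (3/4)·R1: [0, 0, 0]
R3 ← R3 − (5/4)·R1: [0, 0, 0]
1 nonzero row, so rank(CP) = 1.

1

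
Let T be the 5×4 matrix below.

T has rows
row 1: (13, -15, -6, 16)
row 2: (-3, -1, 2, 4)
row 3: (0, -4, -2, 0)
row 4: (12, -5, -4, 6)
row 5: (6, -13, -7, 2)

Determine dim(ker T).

Row reduce to echelon form.
R2 ← R2 + (3/13)·R1: [0, -58/13, 8/13, 100/13]
R4 ← R4 − (12/13)·R1: [0, 115/13, 20/13, -114/13]
R5 ← R5 − (6/13)·R1: [0, -79/13, -55/13, -70/13]
R3 ← R3 − (26/29)·R2: [0, 0, -74/29, -200/29]
R4 ← R4 + (115/58)·R2: [0, 0, 80/29, 188/29]
R5 ← R5 − (79/58)·R2: [0, 0, -147/29, -460/29]
R4 ← R4 + (40/37)·R3: [0, 0, 0, -36/37]
R5 ← R5 − (147/74)·R3: [0, 0, 0, -80/37]
R5 ← R5 − (20/9)·R4: [0, 0, 0, 0]
4 nonzero rows, so rank(T) = 4.
T has 4 columns; by rank–nullity, nullity = 4 − 4 = 0.

0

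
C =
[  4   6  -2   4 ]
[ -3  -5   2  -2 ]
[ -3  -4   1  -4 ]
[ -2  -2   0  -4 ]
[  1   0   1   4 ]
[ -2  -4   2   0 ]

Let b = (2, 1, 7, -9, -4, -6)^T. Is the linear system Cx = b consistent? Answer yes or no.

Row reduce the augmented matrix [C | b].
R2 ← R2 + (3/4)·R1: [0, -1/2, 1/2, 1, 5/2]
R3 ← R3 + (3/4)·R1: [0, 1/2, -1/2, -1, 17/2]
R4 ← R4 + (1/2)·R1: [0, 1, -1, -2, -8]
R5 ← R5 − (1/4)·R1: [0, -3/2, 3/2, 3, -9/2]
R6 ← R6 + (1/2)·R1: [0, -1, 1, 2, -5]
R3 ← R3 + R2: [0, 0, 0, 0, 11]
R4 ← R4 + (2)·R2: [0, 0, 0, 0, -3]
R5 ← R5 − (3)·R2: [0, 0, 0, 0, -12]
R6 ← R6 − (2)·R2: [0, 0, 0, 0, -10]
R4 ← R4 + (3/11)·R3: [0, 0, 0, 0, 0]
R5 ← R5 + (12/11)·R3: [0, 0, 0, 0, 0]
R6 ← R6 + (10/11)·R3: [0, 0, 0, 0, 0]
The echelon form has 3 nonzero rows; the last pivot sits in the augmented column, so rank(C) = 2 but rank([C|b]) = 3.
Since the ranks differ, the system is inconsistent.

no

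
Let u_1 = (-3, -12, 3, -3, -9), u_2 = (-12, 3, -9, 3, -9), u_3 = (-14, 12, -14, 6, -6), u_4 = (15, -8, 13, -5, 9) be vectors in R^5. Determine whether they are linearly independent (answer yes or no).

no

Form the matrix with these vectors as rows and row reduce.
R2 ← R2 − (4)·R1: [0, 51, -21, 15, 27]
R3 ← R3 − (14/3)·R1: [0, 68, -28, 20, 36]
R4 ← R4 + (5)·R1: [0, -68, 28, -20, -36]
R3 ← R3 − (4/3)·R2: [0, 0, 0, 0, 0]
R4 ← R4 + (4/3)·R2: [0, 0, 0, 0, 0]
2 nonzero rows, so the 4 vectors span a space of dimension 2.
Since 2 < 4, the vectors are linearly dependent.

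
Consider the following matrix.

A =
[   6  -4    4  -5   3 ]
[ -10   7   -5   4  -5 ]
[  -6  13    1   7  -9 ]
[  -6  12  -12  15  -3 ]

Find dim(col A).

4

Row reduce to echelon form.
R2 ← R2 + (5/3)·R1: [0, 1/3, 5/3, -13/3, 0]
R3 ← R3 + R1: [0, 9, 5, 2, -6]
R4 ← R4 + R1: [0, 8, -8, 10, 0]
R3 ← R3 − (27)·R2: [0, 0, -40, 119, -6]
R4 ← R4 − (24)·R2: [0, 0, -48, 114, 0]
R4 ← R4 − (6/5)·R3: [0, 0, 0, -144/5, 36/5]
Echelon form has 4 nonzero rows, so rank(A) = 4.
The column space has dimension equal to the rank: 4.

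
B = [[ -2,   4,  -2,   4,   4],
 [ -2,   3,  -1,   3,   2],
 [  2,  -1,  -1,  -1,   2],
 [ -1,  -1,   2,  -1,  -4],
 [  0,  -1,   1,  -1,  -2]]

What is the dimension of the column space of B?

2

Row reduce to echelon form.
R2 ← R2 − R1: [0, -1, 1, -1, -2]
R3 ← R3 + R1: [0, 3, -3, 3, 6]
R4 ← R4 − (1/2)·R1: [0, -3, 3, -3, -6]
R3 ← R3 + (3)·R2: [0, 0, 0, 0, 0]
R4 ← R4 − (3)·R2: [0, 0, 0, 0, 0]
R5 ← R5 − R2: [0, 0, 0, 0, 0]
Echelon form has 2 nonzero rows, so rank(B) = 2.
The column space has dimension equal to the rank: 2.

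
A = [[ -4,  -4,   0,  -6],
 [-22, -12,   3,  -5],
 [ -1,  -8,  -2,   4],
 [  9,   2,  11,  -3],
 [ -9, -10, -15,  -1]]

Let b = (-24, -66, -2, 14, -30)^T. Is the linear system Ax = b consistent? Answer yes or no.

yes

Row reduce the augmented matrix [A | b].
R2 ← R2 − (11/2)·R1: [0, 10, 3, 28, 66]
R3 ← R3 − (1/4)·R1: [0, -7, -2, 11/2, 4]
R4 ← R4 + (9/4)·R1: [0, -7, 11, -33/2, -40]
R5 ← R5 − (9/4)·R1: [0, -1, -15, 25/2, 24]
R3 ← R3 + (7/10)·R2: [0, 0, 1/10, 251/10, 251/5]
R4 ← R4 + (7/10)·R2: [0, 0, 131/10, 31/10, 31/5]
R5 ← R5 + (1/10)·R2: [0, 0, -147/10, 153/10, 153/5]
R4 ← R4 − (131)·R3: [0, 0, 0, -3285, -6570]
R5 ← R5 + (147)·R3: [0, 0, 0, 3705, 7410]
R5 ← R5 + (247/219)·R4: [0, 0, 0, 0, 0]
The echelon form has 4 nonzero rows, and every pivot lies in the first 4 columns, so rank(A) = rank([A|b]) = 4.
The system is consistent.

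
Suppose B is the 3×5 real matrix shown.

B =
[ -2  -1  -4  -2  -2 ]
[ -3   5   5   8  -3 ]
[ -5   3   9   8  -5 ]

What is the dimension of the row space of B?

Row reduce to echelon form.
R2 ← R2 − (3/2)·R1: [0, 13/2, 11, 11, 0]
R3 ← R3 − (5/2)·R1: [0, 11/2, 19, 13, 0]
R3 ← R3 − (11/13)·R2: [0, 0, 126/13, 48/13, 0]
Echelon form has 3 nonzero rows, so rank(B) = 3.
The row space has dimension equal to the rank: 3.

3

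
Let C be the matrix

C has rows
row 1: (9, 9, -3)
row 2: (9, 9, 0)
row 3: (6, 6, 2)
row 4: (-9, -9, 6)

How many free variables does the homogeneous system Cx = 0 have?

1

Row reduce to echelon form.
R2 ← R2 − R1: [0, 0, 3]
R3 ← R3 − (2/3)·R1: [0, 0, 4]
R4 ← R4 + R1: [0, 0, 3]
R3 ← R3 − (4/3)·R2: [0, 0, 0]
R4 ← R4 − R2: [0, 0, 0]
2 nonzero rows, so rank(C) = 2.
C has 3 columns; by rank–nullity, nullity = 3 − 2 = 1.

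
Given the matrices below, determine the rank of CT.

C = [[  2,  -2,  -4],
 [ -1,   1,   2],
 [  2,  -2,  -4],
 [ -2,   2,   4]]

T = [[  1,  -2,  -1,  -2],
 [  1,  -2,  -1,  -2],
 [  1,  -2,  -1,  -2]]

First compute CT:
[[ -4,   8,   4,   8],
 [  2,  -4,  -2,  -4],
 [ -4,   8,   4,   8],
 [  4,  -8,  -4,  -8]]
Now row reduce the product.
R2 ← R2 + (1/2)·R1: [0, 0, 0, 0]
R3 ← R3 − R1: [0, 0, 0, 0]
R4 ← R4 + R1: [0, 0, 0, 0]
1 nonzero row, so rank(CT) = 1.

1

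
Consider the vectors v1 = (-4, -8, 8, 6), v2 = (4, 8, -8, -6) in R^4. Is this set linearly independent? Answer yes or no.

Form the matrix with these vectors as rows and row reduce.
R2 ← R2 + R1: [0, 0, 0, 0]
1 nonzero row, so the 2 vectors span a space of dimension 1.
Since 1 < 2, the vectors are linearly dependent.

no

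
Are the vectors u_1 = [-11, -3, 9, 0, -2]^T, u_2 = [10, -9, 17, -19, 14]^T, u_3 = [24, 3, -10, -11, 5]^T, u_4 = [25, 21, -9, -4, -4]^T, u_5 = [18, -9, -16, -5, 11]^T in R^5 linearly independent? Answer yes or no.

Form the matrix with these vectors as rows and row reduce.
R2 ← R2 + (10/11)·R1: [0, -129/11, 277/11, -19, 134/11]
R3 ← R3 + (24/11)·R1: [0, -39/11, 106/11, -11, 7/11]
R4 ← R4 + (25/11)·R1: [0, 156/11, 126/11, -4, -94/11]
R5 ← R5 + (18/11)·R1: [0, -153/11, -14/11, -5, 85/11]
R3 ← R3 − (13/43)·R2: [0, 0, 87/43, -226/43, -131/43]
R4 ← R4 + (52/43)·R2: [0, 0, 1802/43, -1160/43, 266/43]
R5 ← R5 − (51/43)·R2: [0, 0, -1339/43, 754/43, -289/43]
R4 ← R4 − (1802/87)·R3: [0, 0, 0, 7124/87, 6028/87]
R5 ← R5 + (1339/87)·R3: [0, 0, 0, -5512/87, -4664/87]
R5 ← R5 + (106/137)·R4: [0, 0, 0, 0, 0]
4 nonzero rows, so the 5 vectors span a space of dimension 4.
Since 4 < 5, the vectors are linearly dependent.

no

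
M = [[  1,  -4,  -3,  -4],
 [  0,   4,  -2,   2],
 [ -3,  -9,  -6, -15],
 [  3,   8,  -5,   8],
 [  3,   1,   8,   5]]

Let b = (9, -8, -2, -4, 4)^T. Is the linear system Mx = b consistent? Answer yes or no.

Row reduce the augmented matrix [M | b].
R3 ← R3 + (3)·R1: [0, -21, -15, -27, 25]
R4 ← R4 − (3)·R1: [0, 20, 4, 20, -31]
R5 ← R5 − (3)·R1: [0, 13, 17, 17, -23]
R3 ← R3 + (21/4)·R2: [0, 0, -51/2, -33/2, -17]
R4 ← R4 − (5)·R2: [0, 0, 14, 10, 9]
R5 ← R5 − (13/4)·R2: [0, 0, 47/2, 21/2, 3]
R4 ← R4 + (28/51)·R3: [0, 0, 0, 16/17, -1/3]
R5 ← R5 + (47/51)·R3: [0, 0, 0, -80/17, -38/3]
R5 ← R5 + (5)·R4: [0, 0, 0, 0, -43/3]
The echelon form has 5 nonzero rows; the last pivot sits in the augmented column, so rank(M) = 4 but rank([M|b]) = 5.
Since the ranks differ, the system is inconsistent.

no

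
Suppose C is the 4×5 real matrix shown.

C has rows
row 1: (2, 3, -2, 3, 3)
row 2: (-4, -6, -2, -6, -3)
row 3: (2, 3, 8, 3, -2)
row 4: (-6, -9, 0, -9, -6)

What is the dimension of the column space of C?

Row reduce to echelon form.
R2 ← R2 + (2)·R1: [0, 0, -6, 0, 3]
R3 ← R3 − R1: [0, 0, 10, 0, -5]
R4 ← R4 + (3)·R1: [0, 0, -6, 0, 3]
R3 ← R3 + (5/3)·R2: [0, 0, 0, 0, 0]
R4 ← R4 − R2: [0, 0, 0, 0, 0]
Echelon form has 2 nonzero rows, so rank(C) = 2.
The column space has dimension equal to the rank: 2.

2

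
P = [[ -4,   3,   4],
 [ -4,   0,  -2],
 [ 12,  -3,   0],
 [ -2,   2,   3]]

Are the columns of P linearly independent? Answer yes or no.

Row reduce P to echelon form.
R2 ← R2 − R1: [0, -3, -6]
R3 ← R3 + (3)·R1: [0, 6, 12]
R4 ← R4 − (1/2)·R1: [0, 1/2, 1]
R3 ← R3 + (2)·R2: [0, 0, 0]
R4 ← R4 + (1/6)·R2: [0, 0, 0]
2 pivots among 3 columns.
Only 2 < 3 pivot columns, so the columns are linearly dependent.

no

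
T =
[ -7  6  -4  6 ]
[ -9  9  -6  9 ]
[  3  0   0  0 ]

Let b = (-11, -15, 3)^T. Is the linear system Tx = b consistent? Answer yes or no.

Row reduce the augmented matrix [T | b].
R2 ← R2 − (9/7)·R1: [0, 9/7, -6/7, 9/7, -6/7]
R3 ← R3 + (3/7)·R1: [0, 18/7, -12/7, 18/7, -12/7]
R3 ← R3 − (2)·R2: [0, 0, 0, 0, 0]
The echelon form has 2 nonzero rows, and every pivot lies in the first 4 columns, so rank(T) = rank([T|b]) = 2.
The system is consistent.

yes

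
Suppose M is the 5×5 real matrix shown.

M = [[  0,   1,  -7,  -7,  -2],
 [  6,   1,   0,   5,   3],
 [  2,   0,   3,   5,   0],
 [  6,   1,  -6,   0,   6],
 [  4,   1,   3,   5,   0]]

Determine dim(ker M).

Row reduce to echelon form.
Swap R1 ↔ R2
R3 ← R3 − (1/3)·R1: [0, -1/3, 3, 10/3, -1]
R4 ← R4 − R1: [0, 0, -6, -5, 3]
R5 ← R5 − (2/3)·R1: [0, 1/3, 3, 5/3, -2]
R3 ← R3 + (1/3)·R2: [0, 0, 2/3, 1, -5/3]
R5 ← R5 − (1/3)·R2: [0, 0, 16/3, 4, -4/3]
R4 ← R4 + (9)·R3: [0, 0, 0, 4, -12]
R5 ← R5 − (8)·R3: [0, 0, 0, -4, 12]
R5 ← R5 + R4: [0, 0, 0, 0, 0]
4 nonzero rows, so rank(M) = 4.
M has 5 columns; by rank–nullity, nullity = 5 − 4 = 1.

1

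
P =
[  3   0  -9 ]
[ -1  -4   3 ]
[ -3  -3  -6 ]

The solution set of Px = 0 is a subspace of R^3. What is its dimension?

Row reduce to echelon form.
R2 ← R2 + (1/3)·R1: [0, -4, 0]
R3 ← R3 + R1: [0, -3, -15]
R3 ← R3 − (3/4)·R2: [0, 0, -15]
3 nonzero rows, so rank(P) = 3.
P has 3 columns; by rank–nullity, nullity = 3 − 3 = 0.

0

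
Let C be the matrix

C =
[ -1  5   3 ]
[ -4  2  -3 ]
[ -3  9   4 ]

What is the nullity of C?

1

Row reduce to echelon form.
R2 ← R2 − (4)·R1: [0, -18, -15]
R3 ← R3 − (3)·R1: [0, -6, -5]
R3 ← R3 − (1/3)·R2: [0, 0, 0]
2 nonzero rows, so rank(C) = 2.
C has 3 columns; by rank–nullity, nullity = 3 − 2 = 1.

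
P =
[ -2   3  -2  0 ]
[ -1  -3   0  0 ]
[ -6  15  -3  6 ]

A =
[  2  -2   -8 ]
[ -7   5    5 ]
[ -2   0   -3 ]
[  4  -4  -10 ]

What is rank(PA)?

3

First compute PA:
[[-21,  19,  37],
 [ 19, -13,  -7],
 [-87,  63,  72]]
Now row reduce the product.
R2 ← R2 + (19/21)·R1: [0, 88/21, 556/21]
R3 ← R3 − (29/7)·R1: [0, -110/7, -569/7]
R3 ← R3 + (15/4)·R2: [0, 0, 18]
3 nonzero rows, so rank(PA) = 3.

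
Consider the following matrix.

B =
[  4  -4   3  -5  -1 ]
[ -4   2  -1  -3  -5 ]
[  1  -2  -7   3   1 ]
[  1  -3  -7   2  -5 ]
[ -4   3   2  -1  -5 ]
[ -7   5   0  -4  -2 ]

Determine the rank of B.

5

Row reduce to echelon form.
R2 ← R2 + R1: [0, -2, 2, -8, -6]
R3 ← R3 − (1/4)·R1: [0, -1, -31/4, 17/4, 5/4]
R4 ← R4 − (1/4)·R1: [0, -2, -31/4, 13/4, -19/4]
R5 ← R5 + R1: [0, -1, 5, -6, -6]
R6 ← R6 + (7/4)·R1: [0, -2, 21/4, -51/4, -15/4]
R3 ← R3 − (1/2)·R2: [0, 0, -35/4, 33/4, 17/4]
R4 ← R4 − R2: [0, 0, -39/4, 45/4, 5/4]
R5 ← R5 − (1/2)·R2: [0, 0, 4, -2, -3]
R6 ← R6 − R2: [0, 0, 13/4, -19/4, 9/4]
R4 ← R4 − (39/35)·R3: [0, 0, 0, 72/35, -122/35]
R5 ← R5 + (16/35)·R3: [0, 0, 0, 62/35, -37/35]
R6 ← R6 + (13/35)·R3: [0, 0, 0, -59/35, 134/35]
R5 ← R5 − (31/36)·R4: [0, 0, 0, 0, 35/18]
R6 ← R6 + (59/72)·R4: [0, 0, 0, 0, 35/36]
R6 ← R6 − (1/2)·R5: [0, 0, 0, 0, 0]
Echelon form has 5 nonzero rows, so rank(B) = 5.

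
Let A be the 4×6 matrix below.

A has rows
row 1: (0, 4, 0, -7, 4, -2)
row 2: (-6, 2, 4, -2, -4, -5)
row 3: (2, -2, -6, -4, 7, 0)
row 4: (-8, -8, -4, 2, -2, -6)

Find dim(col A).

Row reduce to echelon form.
Swap R1 ↔ R2
R3 ← R3 + (1/3)·R1: [0, -4/3, -14/3, -14/3, 17/3, -5/3]
R4 ← R4 − (4/3)·R1: [0, -32/3, -28/3, 14/3, 10/3, 2/3]
R3 ← R3 + (1/3)·R2: [0, 0, -14/3, -7, 7, -7/3]
R4 ← R4 + (8/3)·R2: [0, 0, -28/3, -14, 14, -14/3]
R4 ← R4 − (2)·R3: [0, 0, 0, 0, 0, 0]
Echelon form has 3 nonzero rows, so rank(A) = 3.
The column space has dimension equal to the rank: 3.

3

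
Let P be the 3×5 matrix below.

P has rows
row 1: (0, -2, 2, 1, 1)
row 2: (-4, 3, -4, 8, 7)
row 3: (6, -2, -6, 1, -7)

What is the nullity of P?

2

Row reduce to echelon form.
Swap R1 ↔ R2
R3 ← R3 + (3/2)·R1: [0, 5/2, -12, 13, 7/2]
R3 ← R3 + (5/4)·R2: [0, 0, -19/2, 57/4, 19/4]
3 nonzero rows, so rank(P) = 3.
P has 5 columns; by rank–nullity, nullity = 5 − 3 = 2.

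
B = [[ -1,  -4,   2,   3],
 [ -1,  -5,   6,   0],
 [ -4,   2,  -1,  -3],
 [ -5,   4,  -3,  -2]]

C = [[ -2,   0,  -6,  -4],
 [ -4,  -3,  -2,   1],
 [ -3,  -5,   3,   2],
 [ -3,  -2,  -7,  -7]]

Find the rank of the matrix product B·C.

3

First compute BC:
[[  3,  -4,  -1, -17],
 [  4, -15,  34,  11],
 [ 12,   5,  38,  37],
 [  9,   7,  27,  32]]
Now row reduce the product.
R2 ← R2 − (4/3)·R1: [0, -29/3, 106/3, 101/3]
R3 ← R3 − (4)·R1: [0, 21, 42, 105]
R4 ← R4 − (3)·R1: [0, 19, 30, 83]
R3 ← R3 + (63/29)·R2: [0, 0, 3444/29, 5166/29]
R4 ← R4 + (57/29)·R2: [0, 0, 2884/29, 4326/29]
R4 ← R4 − (103/123)·R3: [0, 0, 0, 0]
3 nonzero rows, so rank(BC) = 3.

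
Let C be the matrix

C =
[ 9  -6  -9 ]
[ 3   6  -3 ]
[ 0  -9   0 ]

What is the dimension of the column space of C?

Row reduce to echelon form.
R2 ← R2 − (1/3)·R1: [0, 8, 0]
R3 ← R3 + (9/8)·R2: [0, 0, 0]
Echelon form has 2 nonzero rows, so rank(C) = 2.
The column space has dimension equal to the rank: 2.

2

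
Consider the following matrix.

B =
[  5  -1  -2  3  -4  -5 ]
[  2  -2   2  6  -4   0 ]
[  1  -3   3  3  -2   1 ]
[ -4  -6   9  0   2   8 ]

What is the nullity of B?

Row reduce to echelon form.
R2 ← R2 − (2/5)·R1: [0, -8/5, 14/5, 24/5, -12/5, 2]
R3 ← R3 − (1/5)·R1: [0, -14/5, 17/5, 12/5, -6/5, 2]
R4 ← R4 + (4/5)·R1: [0, -34/5, 37/5, 12/5, -6/5, 4]
R3 ← R3 − (7/4)·R2: [0, 0, -3/2, -6, 3, -3/2]
R4 ← R4 − (17/4)·R2: [0, 0, -9/2, -18, 9, -9/2]
R4 ← R4 − (3)·R3: [0, 0, 0, 0, 0, 0]
3 nonzero rows, so rank(B) = 3.
B has 6 columns; by rank–nullity, nullity = 6 − 3 = 3.

3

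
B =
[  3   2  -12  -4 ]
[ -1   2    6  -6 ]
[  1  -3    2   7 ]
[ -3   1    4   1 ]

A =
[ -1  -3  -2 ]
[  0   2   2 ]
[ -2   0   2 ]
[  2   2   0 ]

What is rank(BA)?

2

First compute BA:
[[ 13, -13, -26],
 [-23,  -5,  18],
 [  9,   5,  -4],
 [ -3,  13,  16]]
Now row reduce the product.
R2 ← R2 + (23/13)·R1: [0, -28, -28]
R3 ← R3 − (9/13)·R1: [0, 14, 14]
R4 ← R4 + (3/13)·R1: [0, 10, 10]
R3 ← R3 + (1/2)·R2: [0, 0, 0]
R4 ← R4 + (5/14)·R2: [0, 0, 0]
2 nonzero rows, so rank(BA) = 2.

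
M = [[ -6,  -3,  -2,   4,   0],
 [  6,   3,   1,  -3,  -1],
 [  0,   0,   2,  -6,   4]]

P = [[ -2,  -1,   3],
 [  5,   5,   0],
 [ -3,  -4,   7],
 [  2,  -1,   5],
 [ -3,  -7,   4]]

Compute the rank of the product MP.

First compute MP:
[[ 11,  -5, -12],
 [ -3,  15,   6],
 [-30, -30,   0]]
Now row reduce the product.
R2 ← R2 + (3/11)·R1: [0, 150/11, 30/11]
R3 ← R3 + (30/11)·R1: [0, -480/11, -360/11]
R3 ← R3 + (16/5)·R2: [0, 0, -24]
3 nonzero rows, so rank(MP) = 3.

3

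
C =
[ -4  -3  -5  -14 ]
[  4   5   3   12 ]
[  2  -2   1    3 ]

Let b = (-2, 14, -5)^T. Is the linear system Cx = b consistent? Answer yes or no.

yes

Row reduce the augmented matrix [C | b].
R2 ← R2 + R1: [0, 2, -2, -2, 12]
R3 ← R3 + (1/2)·R1: [0, -7/2, -3/2, -4, -6]
R3 ← R3 + (7/4)·R2: [0, 0, -5, -15/2, 15]
The echelon form has 3 nonzero rows, and every pivot lies in the first 4 columns, so rank(C) = rank([C|b]) = 3.
The system is consistent.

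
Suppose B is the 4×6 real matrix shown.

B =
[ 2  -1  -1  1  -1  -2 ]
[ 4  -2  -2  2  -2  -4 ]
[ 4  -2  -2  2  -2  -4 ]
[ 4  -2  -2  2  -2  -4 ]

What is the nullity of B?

5

Row reduce to echelon form.
R2 ← R2 − (2)·R1: [0, 0, 0, 0, 0, 0]
R3 ← R3 − (2)·R1: [0, 0, 0, 0, 0, 0]
R4 ← R4 − (2)·R1: [0, 0, 0, 0, 0, 0]
1 nonzero row, so rank(B) = 1.
B has 6 columns; by rank–nullity, nullity = 6 − 1 = 5.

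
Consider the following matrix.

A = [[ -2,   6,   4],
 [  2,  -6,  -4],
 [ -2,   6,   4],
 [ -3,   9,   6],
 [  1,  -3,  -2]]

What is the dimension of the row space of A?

Row reduce to echelon form.
R2 ← R2 + R1: [0, 0, 0]
R3 ← R3 − R1: [0, 0, 0]
R4 ← R4 − (3/2)·R1: [0, 0, 0]
R5 ← R5 + (1/2)·R1: [0, 0, 0]
Echelon form has 1 nonzero row, so rank(A) = 1.
The row space has dimension equal to the rank: 1.

1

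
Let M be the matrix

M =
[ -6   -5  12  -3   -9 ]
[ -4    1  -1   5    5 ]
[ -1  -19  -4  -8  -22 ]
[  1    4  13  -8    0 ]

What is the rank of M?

4

Row reduce to echelon form.
R2 ← R2 − (2/3)·R1: [0, 13/3, -9, 7, 11]
R3 ← R3 − (1/6)·R1: [0, -109/6, -6, -15/2, -41/2]
R4 ← R4 + (1/6)·R1: [0, 19/6, 15, -17/2, -3/2]
R3 ← R3 + (109/26)·R2: [0, 0, -1137/26, 284/13, 333/13]
R4 ← R4 − (19/26)·R2: [0, 0, 561/26, -177/13, -124/13]
R4 ← R4 + (187/379)·R3: [0, 0, 0, -1075/379, 1175/379]
Echelon form has 4 nonzero rows, so rank(M) = 4.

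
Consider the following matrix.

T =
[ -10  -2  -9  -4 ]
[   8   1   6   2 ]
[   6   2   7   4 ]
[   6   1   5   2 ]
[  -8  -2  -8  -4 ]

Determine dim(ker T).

2

Row reduce to echelon form.
R2 ← R2 + (4/5)·R1: [0, -3/5, -6/5, -6/5]
R3 ← R3 + (3/5)·R1: [0, 4/5, 8/5, 8/5]
R4 ← R4 + (3/5)·R1: [0, -1/5, -2/5, -2/5]
R5 ← R5 − (4/5)·R1: [0, -2/5, -4/5, -4/5]
R3 ← R3 + (4/3)·R2: [0, 0, 0, 0]
R4 ← R4 − (1/3)·R2: [0, 0, 0, 0]
R5 ← R5 − (2/3)·R2: [0, 0, 0, 0]
2 nonzero rows, so rank(T) = 2.
T has 4 columns; by rank–nullity, nullity = 4 − 2 = 2.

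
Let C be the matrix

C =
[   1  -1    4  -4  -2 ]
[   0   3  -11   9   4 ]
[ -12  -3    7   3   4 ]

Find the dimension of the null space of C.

3

Row reduce to echelon form.
R3 ← R3 + (12)·R1: [0, -15, 55, -45, -20]
R3 ← R3 + (5)·R2: [0, 0, 0, 0, 0]
2 nonzero rows, so rank(C) = 2.
C has 5 columns; by rank–nullity, nullity = 5 − 2 = 3.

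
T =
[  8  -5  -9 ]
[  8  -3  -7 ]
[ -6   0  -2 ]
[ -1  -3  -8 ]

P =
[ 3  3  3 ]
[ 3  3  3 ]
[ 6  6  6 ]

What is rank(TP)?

1

First compute TP:
[[-45, -45, -45],
 [-27, -27, -27],
 [-30, -30, -30],
 [-60, -60, -60]]
Now row reduce the product.
R2 ← R2 − (3/5)·R1: [0, 0, 0]
R3 ← R3 − (2/3)·R1: [0, 0, 0]
R4 ← R4 − (4/3)·R1: [0, 0, 0]
1 nonzero row, so rank(TP) = 1.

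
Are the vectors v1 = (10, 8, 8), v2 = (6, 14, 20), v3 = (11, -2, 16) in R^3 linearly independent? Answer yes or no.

Form the matrix with these vectors as rows and row reduce.
R2 ← R2 − (3/5)·R1: [0, 46/5, 76/5]
R3 ← R3 − (11/10)·R1: [0, -54/5, 36/5]
R3 ← R3 + (27/23)·R2: [0, 0, 576/23]
3 nonzero rows, so the 3 vectors span a space of dimension 3.
Since 3 = 3, the vectors are linearly independent.

yes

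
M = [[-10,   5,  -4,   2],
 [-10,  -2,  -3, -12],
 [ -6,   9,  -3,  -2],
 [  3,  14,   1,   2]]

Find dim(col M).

4

Row reduce to echelon form.
R2 ← R2 − R1: [0, -7, 1, -14]
R3 ← R3 − (3/5)·R1: [0, 6, -3/5, -16/5]
R4 ← R4 + (3/10)·R1: [0, 31/2, -1/5, 13/5]
R3 ← R3 + (6/7)·R2: [0, 0, 9/35, -76/5]
R4 ← R4 + (31/14)·R2: [0, 0, 141/70, -142/5]
R4 ← R4 − (47/6)·R3: [0, 0, 0, 272/3]
Echelon form has 4 nonzero rows, so rank(M) = 4.
The column space has dimension equal to the rank: 4.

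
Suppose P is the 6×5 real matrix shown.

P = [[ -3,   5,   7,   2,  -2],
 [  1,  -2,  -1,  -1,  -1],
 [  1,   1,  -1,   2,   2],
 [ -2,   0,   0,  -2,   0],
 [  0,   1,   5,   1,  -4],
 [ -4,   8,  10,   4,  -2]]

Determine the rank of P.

Row reduce to echelon form.
R2 ← R2 + (1/3)·R1: [0, -1/3, 4/3, -1/3, -5/3]
R3 ← R3 + (1/3)·R1: [0, 8/3, 4/3, 8/3, 4/3]
R4 ← R4 − (2/3)·R1: [0, -10/3, -14/3, -10/3, 4/3]
R6 ← R6 − (4/3)·R1: [0, 4/3, 2/3, 4/3, 2/3]
R3 ← R3 + (8)·R2: [0, 0, 12, 0, -12]
R4 ← R4 − (10)·R2: [0, 0, -18, 0, 18]
R5 ← R5 + (3)·R2: [0, 0, 9, 0, -9]
R6 ← R6 + (4)·R2: [0, 0, 6, 0, -6]
R4 ← R4 + (3/2)·R3: [0, 0, 0, 0, 0]
R5 ← R5 − (3/4)·R3: [0, 0, 0, 0, 0]
R6 ← R6 − (1/2)·R3: [0, 0, 0, 0, 0]
Echelon form has 3 nonzero rows, so rank(P) = 3.

3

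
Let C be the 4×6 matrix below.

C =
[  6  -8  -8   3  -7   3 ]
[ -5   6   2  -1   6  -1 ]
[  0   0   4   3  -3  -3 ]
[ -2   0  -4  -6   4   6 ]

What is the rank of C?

4

Row reduce to echelon form.
R2 ← R2 + (5/6)·R1: [0, -2/3, -14/3, 3/2, 1/6, 3/2]
R4 ← R4 + (1/3)·R1: [0, -8/3, -20/3, -5, 5/3, 7]
R4 ← R4 − (4)·R2: [0, 0, 12, -11, 1, 1]
R4 ← R4 − (3)·R3: [0, 0, 0, -20, 10, 10]
Echelon form has 4 nonzero rows, so rank(C) = 4.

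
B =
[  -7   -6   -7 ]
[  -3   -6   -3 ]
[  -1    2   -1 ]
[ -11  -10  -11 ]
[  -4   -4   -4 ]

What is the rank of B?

2

Row reduce to echelon form.
R2 ← R2 − (3/7)·R1: [0, -24/7, 0]
R3 ← R3 − (1/7)·R1: [0, 20/7, 0]
R4 ← R4 − (11/7)·R1: [0, -4/7, 0]
R5 ← R5 − (4/7)·R1: [0, -4/7, 0]
R3 ← R3 + (5/6)·R2: [0, 0, 0]
R4 ← R4 − (1/6)·R2: [0, 0, 0]
R5 ← R5 − (1/6)·R2: [0, 0, 0]
Echelon form has 2 nonzero rows, so rank(B) = 2.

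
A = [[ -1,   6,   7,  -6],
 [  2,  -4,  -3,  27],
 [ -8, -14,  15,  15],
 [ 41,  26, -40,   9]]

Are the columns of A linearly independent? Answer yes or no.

yes

Row reduce A to echelon form.
R2 ← R2 + (2)·R1: [0, 8, 11, 15]
R3 ← R3 − (8)·R1: [0, -62, -41, 63]
R4 ← R4 + (41)·R1: [0, 272, 247, -237]
R3 ← R3 + (31/4)·R2: [0, 0, 177/4, 717/4]
R4 ← R4 − (34)·R2: [0, 0, -127, -747]
R4 ← R4 + (508/177)·R3: [0, 0, 0, -13720/59]
4 pivots among 4 columns.
Every column is a pivot column, so the columns are linearly independent.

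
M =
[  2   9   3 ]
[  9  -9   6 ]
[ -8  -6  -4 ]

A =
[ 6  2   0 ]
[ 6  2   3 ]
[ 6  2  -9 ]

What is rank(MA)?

2

First compute MA:
[[ 84,  28,   0],
 [ 36,  12, -81],
 [-108, -36,  18]]
Now row reduce the product.
R2 ← R2 − (3/7)·R1: [0, 0, -81]
R3 ← R3 + (9/7)·R1: [0, 0, 18]
R3 ← R3 + (2/9)·R2: [0, 0, 0]
2 nonzero rows, so rank(MA) = 2.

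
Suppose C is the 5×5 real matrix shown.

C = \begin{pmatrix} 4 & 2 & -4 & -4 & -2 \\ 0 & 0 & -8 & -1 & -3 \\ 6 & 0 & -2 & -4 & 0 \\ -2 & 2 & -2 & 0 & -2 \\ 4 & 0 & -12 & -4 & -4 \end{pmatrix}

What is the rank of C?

3

Row reduce to echelon form.
R3 ← R3 − (3/2)·R1: [0, -3, 4, 2, 3]
R4 ← R4 + (1/2)·R1: [0, 3, -4, -2, -3]
R5 ← R5 − R1: [0, -2, -8, 0, -2]
Swap R2 ↔ R3
R4 ← R4 + R2: [0, 0, 0, 0, 0]
R5 ← R5 − (2/3)·R2: [0, 0, -32/3, -4/3, -4]
R5 ← R5 − (4/3)·R3: [0, 0, 0, 0, 0]
Echelon form has 3 nonzero rows, so rank(C) = 3.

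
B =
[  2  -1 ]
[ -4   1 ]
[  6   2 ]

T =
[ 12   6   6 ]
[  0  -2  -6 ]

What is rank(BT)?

First compute BT:
[[ 24,  14,  18],
 [-48, -26, -30],
 [ 72,  32,  24]]
Now row reduce the product.
R2 ← R2 + (2)·R1: [0, 2, 6]
R3 ← R3 − (3)·R1: [0, -10, -30]
R3 ← R3 + (5)·R2: [0, 0, 0]
2 nonzero rows, so rank(BT) = 2.

2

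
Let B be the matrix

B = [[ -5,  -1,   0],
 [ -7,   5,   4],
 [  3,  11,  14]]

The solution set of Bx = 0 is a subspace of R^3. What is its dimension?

0

Row reduce to echelon form.
R2 ← R2 − (7/5)·R1: [0, 32/5, 4]
R3 ← R3 + (3/5)·R1: [0, 52/5, 14]
R3 ← R3 − (13/8)·R2: [0, 0, 15/2]
3 nonzero rows, so rank(B) = 3.
B has 3 columns; by rank–nullity, nullity = 3 − 3 = 0.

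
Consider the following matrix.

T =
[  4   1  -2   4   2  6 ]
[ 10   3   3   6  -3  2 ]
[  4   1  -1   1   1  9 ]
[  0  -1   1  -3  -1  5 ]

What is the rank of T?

Row reduce to echelon form.
R2 ← R2 − (5/2)·R1: [0, 1/2, 8, -4, -8, -13]
R3 ← R3 − R1: [0, 0, 1, -3, -1, 3]
R4 ← R4 + (2)·R2: [0, 0, 17, -11, -17, -21]
R4 ← R4 − (17)·R3: [0, 0, 0, 40, 0, -72]
Echelon form has 4 nonzero rows, so rank(T) = 4.

4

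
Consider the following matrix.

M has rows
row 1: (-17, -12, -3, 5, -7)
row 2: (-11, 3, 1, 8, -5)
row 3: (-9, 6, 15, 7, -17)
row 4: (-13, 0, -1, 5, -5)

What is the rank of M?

4

Row reduce to echelon form.
R2 ← R2 − (11/17)·R1: [0, 183/17, 50/17, 81/17, -8/17]
R3 ← R3 − (9/17)·R1: [0, 210/17, 282/17, 74/17, -226/17]
R4 ← R4 − (13/17)·R1: [0, 156/17, 22/17, 20/17, 6/17]
R3 ← R3 − (70/61)·R2: [0, 0, 806/61, -68/61, -778/61]
R4 ← R4 − (52/61)·R2: [0, 0, -74/61, -176/61, 46/61]
R4 ← R4 + (37/403)·R3: [0, 0, 0, -1204/403, -168/403]
Echelon form has 4 nonzero rows, so rank(M) = 4.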